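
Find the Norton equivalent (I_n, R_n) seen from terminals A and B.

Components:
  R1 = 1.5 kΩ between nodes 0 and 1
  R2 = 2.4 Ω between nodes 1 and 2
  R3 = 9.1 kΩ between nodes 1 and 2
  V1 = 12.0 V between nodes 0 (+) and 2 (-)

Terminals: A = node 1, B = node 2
Find the Thévenin equivalent first; then I_n = V_th/R_th and R_n = R_th.
Step 1 — V_th is the open-circuit voltage V_A - V_B (nothing connected across the terminals).
Nodal analysis, taking node 2 as the 0 V reference.
Source V1 fixes V_0 = 12 V.
KCL at each unknown node (sum of currents leaving = 0; resistances in Ω):
  Node 1: (V_1 - 12)/1500 + (V_1 - 0)/2.4 + (V_1 - 0)/9100 = 0
Collecting terms: 0.4174 × V_1 = 0.008  =>  V_1 = 0.01916 V
V_th = V_1 - V_2 = 0.01916 - 0 = 0.01916 V
Step 2 — R_th: zero the source — replace V1 by a short circuit (node 2 merges into node 0) — and find the resistance seen between A (node 1) and B (node 0).
Reduce the network between node 1 (A) and node 0 (B) by series/parallel combination:
  Rp1 = R1 ‖ R2 ‖ R3 (parallel, all between nodes 0 and 1) = 1/(1/1500 + 1/2.4 + 1/9100) = 2.396 Ω
R_th = 2.396 Ω
I_n = V_th/R_th = 0.01916/2.396 = 0.008 A, and R_n = R_th = 2.396 Ω

Final answer: I_n = 0.008 A, R_n = 2.396 Ω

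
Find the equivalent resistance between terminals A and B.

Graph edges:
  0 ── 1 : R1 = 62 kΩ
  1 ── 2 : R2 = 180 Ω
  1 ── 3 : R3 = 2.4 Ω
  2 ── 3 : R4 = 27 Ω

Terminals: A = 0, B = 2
Reduce the network between node 0 (A) and node 2 (B) by series/parallel combination:
  Rs1 = R3 + R4 (series, joined only at node 3) = 2.4 + 27 = 29.4 Ω
  Rp1 = R2 ‖ Rs1 (parallel, both between nodes 1 and 2) = 1/(1/180 + 1/29.4) = 25.27 Ω
  Rs2 = R1 + Rp1 (series, joined only at node 1) = 62000 + 25.27 = 62030 Ω
R_eq = 62.03 kΩ

Final answer: 62.03 kΩ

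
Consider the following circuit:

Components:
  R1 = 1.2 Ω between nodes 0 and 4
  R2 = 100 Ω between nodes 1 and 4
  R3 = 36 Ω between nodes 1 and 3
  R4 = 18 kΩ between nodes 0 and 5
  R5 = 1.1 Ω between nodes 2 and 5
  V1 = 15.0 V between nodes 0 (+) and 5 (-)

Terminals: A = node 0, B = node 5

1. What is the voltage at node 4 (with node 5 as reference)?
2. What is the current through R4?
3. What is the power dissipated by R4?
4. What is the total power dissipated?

Nodal analysis, taking node 5 as the 0 V reference.
Source V1 fixes V_0 = 15 V.
KCL at each unknown node (sum of currents leaving = 0; resistances in Ω):
  Node 1: (V_1 - V_4)/100 + (V_1 - V_3)/36 = 0
  Node 2: (V_2 - 0)/1.1 = 0
  Node 3: (V_3 - V_1)/36 = 0
  Node 4: (V_4 - 15)/1.2 + (V_4 - V_1)/100 = 0
Collecting terms (coefficients in siemens):
  0.03778·V_1 - 0.02778·V_3 - 0.01·V_4 = 0
  0.9091·V_2 = 0
  0.02778·V_3 - 0.02778·V_1 = 0
  0.8433·V_4 - 0.01·V_1 = 12.5
Solving these 4 simultaneous equations (Gaussian elimination) gives:
  V_1 = 15 V, V_2 = 0 V, V_3 = 15 V, V_4 = 15 V
Part 1:
  Read off the nodal solution: V_4 = 15 V
Part 2:
  I_R4 = (V_0 - V_5)/R4 = (15 - 0)/18000 = 0.0008333 A
  Magnitude: I_R4 = 0.0008333 A
Part 3:
  I_R4 = (V_0 - V_5)/R4 = (15 - 0)/18000 = 0.0008333 A
  P_R4 = I_R4² × R4 = (0.0008333)² × 18000 = 0.0125 W
Part 4:
  Power in each resistor, P = (ΔV)²/R:
    P_R1 = (15 - 15)²/1.2 = 0 W
    P_R2 = (15 - 15)²/100 = 0 W
    P_R3 = (15 - 15)²/36 = 0 W
    P_R4 = (15 - 0)²/18000 = 0.0125 W
    P_R5 = (0 - 0)²/1.1 = 0 W
  P_total = P_R1 + P_R2 + P_R3 + P_R4 + P_R5 = 0.0125 W

Final answers:
1. V_4 = 15 V
2. I_R4 = 0.0008333 A
3. P_R4 = 0.0125 W
4. P_total = 0.0125 W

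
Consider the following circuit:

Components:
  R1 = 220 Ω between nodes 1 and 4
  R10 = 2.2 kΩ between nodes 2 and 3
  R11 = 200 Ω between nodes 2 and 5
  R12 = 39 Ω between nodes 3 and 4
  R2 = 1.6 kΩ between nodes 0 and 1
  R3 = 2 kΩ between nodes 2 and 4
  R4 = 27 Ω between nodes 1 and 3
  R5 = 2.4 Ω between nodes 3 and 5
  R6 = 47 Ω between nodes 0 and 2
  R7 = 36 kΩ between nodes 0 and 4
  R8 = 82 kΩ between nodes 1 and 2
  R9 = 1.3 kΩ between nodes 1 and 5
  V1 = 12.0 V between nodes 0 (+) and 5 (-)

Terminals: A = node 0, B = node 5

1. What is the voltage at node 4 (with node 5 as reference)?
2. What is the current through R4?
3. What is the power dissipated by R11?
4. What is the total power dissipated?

Nodal analysis, taking node 5 as the 0 V reference.
Source V1 fixes V_0 = 12 V.
KCL at each unknown node (sum of currents leaving = 0; resistances in Ω):
  Node 1: (V_1 - V_4)/220 + (V_1 - 12)/1600 + (V_1 - V_3)/27 + (V_1 - V_2)/82000 + (V_1 - 0)/1300 = 0
  Node 2: (V_2 - V_4)/2000 + (V_2 - 12)/47 + (V_2 - V_1)/82000 + (V_2 - V_3)/2200 + (V_2 - 0)/200 = 0
  Node 3: (V_3 - V_1)/27 + (V_3 - 0)/2.4 + (V_3 - V_2)/2200 + (V_3 - V_4)/39 = 0
  Node 4: (V_4 - V_1)/220 + (V_4 - V_2)/2000 + (V_4 - 12)/36000 + (V_4 - V_3)/39 = 0
Collecting terms (coefficients in siemens):
  0.04299·V_1 - 0.0000122·V_2 - 0.03704·V_3 - 0.004545·V_4 = 0.0075
  0.02724·V_2 - 0.0000122·V_1 - 0.0004545·V_3 - 0.0005·V_4 = 0.2553
  0.4798·V_3 - 0.03704·V_1 - 0.0004545·V_2 - 0.02564·V_4 = 0
  0.03071·V_4 - 0.004545·V_1 - 0.0005·V_2 - 0.02564·V_3 = 0.0003333
Solving these 4 simultaneous equations (Gaussian elimination) gives:
  V_1 = 0.2355 V, V_2 = 9.377 V, V_3 = 0.03942 V, V_4 = 0.2313 V
Part 1:
  Read off the nodal solution: V_4 = 0.2313 V
Part 2:
  I_R4 = (V_1 - V_3)/R4 = (0.2355 - 0.03942)/27 = 0.007264 A
  Magnitude: I_R4 = 0.007264 A
Part 3:
  I_R11 = (V_2 - V_5)/R11 = (9.377 - 0)/200 = 0.04688 A
  P_R11 = I_R11² × R11 = (0.04688)² × 200 = 0.4396 W
Part 4:
  Power in each resistor, P = (ΔV)²/R:
    P_R1 = (0.2355 - 0.2313)²/220 = 0.00000008301 W
    P_R2 = (12 - 0.2355)²/1600 = 0.0865 W
    P_R3 = (9.377 - 0.2313)²/2000 = 0.04182 W
    P_R4 = (0.2355 - 0.03942)²/27 = 0.001425 W
    P_R5 = (0.03942 - 0)²/2.4 = 0.0006476 W
    P_R6 = (12 - 9.377)²/47 = 0.1464 W
    P_R7 = (12 - 0.2313)²/36000 = 0.003847 W
    P_R8 = (0.2355 - 9.377)²/82000 = 0.001019 W
    P_R9 = (0.2355 - 0)²/1300 = 0.00004268 W
    P_R10 = (9.377 - 0.03942)²/2200 = 0.03963 W
    P_R11 = (9.377 - 0)²/200 = 0.4396 W
    P_R12 = (0.03942 - 0.2313)²/39 = 0.0009437 W
  P_total = P_R1 + P_R2 + P_R3 + P_R4 + P_R5 + P_R6 + P_R7 + P_R8 + P_R9 + P_R10 + P_R11 + P_R12 = 0.7619 W

Final answers:
1. V_4 = 0.2313 V
2. I_R4 = 0.007264 A
3. P_R11 = 0.4396 W
4. P_total = 0.7619 W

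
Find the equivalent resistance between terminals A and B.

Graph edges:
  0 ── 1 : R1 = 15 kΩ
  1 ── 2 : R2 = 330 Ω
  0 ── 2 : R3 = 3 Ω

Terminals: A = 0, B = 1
Reduce the network between node 0 (A) and node 1 (B) by series/parallel combination:
  Rs1 = R3 + R2 (series, joined only at node 2) = 3 + 330 = 333 Ω
  Rp1 = R1 ‖ Rs1 (parallel, both between nodes 0 and 1) = 1/(1/15000 + 1/333) = 325.8 Ω
R_eq = 325.8 Ω

Final answer: 325.8 Ω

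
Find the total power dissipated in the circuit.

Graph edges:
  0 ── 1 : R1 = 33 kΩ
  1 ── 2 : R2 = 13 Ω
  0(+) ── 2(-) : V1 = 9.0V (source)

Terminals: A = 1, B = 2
Nodal analysis, taking node 2 as the 0 V reference.
Source V1 fixes V_0 = 9 V.
KCL at each unknown node (sum of currents leaving = 0; resistances in Ω):
  Node 1: (V_1 - 9)/33000 + (V_1 - 0)/13 = 0
Collecting terms: 0.07695 × V_1 = 0.0002727  =>  V_1 = 0.003544 V
Power in each resistor, P = (ΔV)²/R:
  P_R1 = (9 - 0.003544)²/33000 = 0.002453 W
  P_R2 = (0.003544 - 0)²/13 = 0.0000009662 W
P_total = P_R1 + P_R2 = 0.002454 W

Final answer: 0.002454 W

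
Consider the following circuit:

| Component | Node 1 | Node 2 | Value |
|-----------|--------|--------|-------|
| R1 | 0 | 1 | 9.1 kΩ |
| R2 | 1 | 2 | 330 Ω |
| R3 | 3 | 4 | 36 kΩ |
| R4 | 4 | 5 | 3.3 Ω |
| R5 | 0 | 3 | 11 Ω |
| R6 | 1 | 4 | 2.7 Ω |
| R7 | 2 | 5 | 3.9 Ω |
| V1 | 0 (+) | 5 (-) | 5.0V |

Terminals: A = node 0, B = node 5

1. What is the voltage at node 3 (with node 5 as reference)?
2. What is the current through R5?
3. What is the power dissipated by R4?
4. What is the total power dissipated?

Nodal analysis, taking node 5 as the 0 V reference.
Source V1 fixes V_0 = 5 V.
KCL at each unknown node (sum of currents leaving = 0; resistances in Ω):
  Node 1: (V_1 - 5)/9100 + (V_1 - V_2)/330 + (V_1 - V_4)/2.7 = 0
  Node 2: (V_2 - V_1)/330 + (V_2 - 0)/3.9 = 0
  Node 3: (V_3 - V_4)/36000 + (V_3 - 5)/11 = 0
  Node 4: (V_4 - V_3)/36000 + (V_4 - 0)/3.3 + (V_4 - V_1)/2.7 = 0
Collecting terms (coefficients in siemens):
  0.3735·V_1 - 0.00303·V_2 - 0.3704·V_4 = 0.0005495
  0.2594·V_2 - 0.00303·V_1 = 0
  0.09094·V_3 - 0.00002778·V_4 = 0.4545
  0.6734·V_4 - 0.3704·V_1 - 0.00002778·V_3 = 0
Solving these 4 simultaneous equations (Gaussian elimination) gives:
  V_1 = 0.003686 V, V_2 = 0.00004305 V, V_3 = 4.998 V, V_4 = 0.002233 V
Part 1:
  Read off the nodal solution: V_3 = 4.998 V
Part 2:
  I_R5 = (V_0 - V_3)/R5 = (5 - 4.998)/11 = 0.0001388 A
  Magnitude: I_R5 = 0.0001388 A
Part 3:
  I_R4 = (V_4 - V_5)/R4 = (0.002233 - 0)/3.3 = 0.0006768 A
  P_R4 = I_R4² × R4 = (0.0006768)² × 3.3 = 0.000001512 W
Part 4:
  Power in each resistor, P = (ΔV)²/R:
    P_R1 = (5 - 0.003686)²/9100 = 0.002743 W
    P_R2 = (0.003686 - 0.00004305)²/330 = 0.00000004022 W
    P_R3 = (4.998 - 0.002233)²/36000 = 0.0006934 W
    P_R4 = (0.002233 - 0)²/3.3 = 0.000001512 W
    P_R5 = (5 - 4.998)²/11 = 0.0000002119 W
    P_R6 = (0.003686 - 0.002233)²/2.7 = 0.0000007815 W
    P_R7 = (0.00004305 - 0)²/3.9 = 0.0000000004753 W
  P_total = P_R1 + P_R2 + P_R3 + P_R4 + P_R5 + P_R6 + P_R7 = 0.003439 W

Final answers:
1. V_3 = 4.998 V
2. I_R5 = 0.0001388 A
3. P_R4 = 1.512e-06 W
4. P_total = 0.003439 W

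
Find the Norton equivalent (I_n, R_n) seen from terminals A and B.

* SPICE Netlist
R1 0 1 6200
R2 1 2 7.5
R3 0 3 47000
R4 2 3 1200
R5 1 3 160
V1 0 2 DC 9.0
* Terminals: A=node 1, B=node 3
Find the Thévenin equivalent first; then I_n = V_th/R_th and R_n = R_th.
Step 1 — V_th is the open-circuit voltage V_A - V_B (nothing connected across the terminals).
Nodal analysis, taking node 2 as the 0 V reference.
Source V1 fixes V_0 = 9 V.
KCL at each unknown node (sum of currents leaving = 0; resistances in Ω):
  Node 1: (V_1 - 9)/6200 + (V_1 - 0)/7.5 + (V_1 - V_3)/160 = 0
  Node 3: (V_3 - 9)/47000 + (V_3 - 0)/1200 + (V_3 - V_1)/160 = 0
Collecting terms (coefficients in siemens):
  0.1397·V_1 - 0.00625·V_3 = 0.001452
  0.007105·V_3 - 0.00625·V_1 = 0.0001915
Determinant D = (0.1397)(0.007105) - (-0.00625)(-0.00625) = 0.0009538
V_1 = [(0.001452)(0.007105) - (-0.00625)(0.0001915)]/D = 0.01207 V
V_3 = [(0.1397)(0.0001915) - (0.001452)(-0.00625)]/D = 0.03757 V
V_th = V_1 - V_3 = 0.01207 - 0.03757 = -0.0255 V
Step 2 — R_th: zero the source — replace V1 by a short circuit (node 2 merges into node 0) — and find the resistance seen between A (node 1) and B (node 3).
Reduce the network between node 1 (A) and node 3 (B) by series/parallel combination:
  Rp1 = R1 ‖ R2 (parallel, both between nodes 0 and 1) = 1/(1/6200 + 1/7.5) = 7.491 Ω
  Rp2 = R3 ‖ R4 (parallel, both between nodes 0 and 3) = 1/(1/47000 + 1/1200) = 1170 Ω
  Rs1 = Rp1 + Rp2 (series, joined only at node 0) = 7.491 + 1170 = 1178 Ω
  Rp3 = R5 ‖ Rs1 (parallel, both between nodes 1 and 3) = 1/(1/160 + 1/1178) = 140.9 Ω
R_th = 140.9 Ω
I_n = V_th/R_th = -0.0255/140.9 = -0.000181 A, and R_n = R_th = 140.9 Ω

Final answer: I_n = -0.000181 A, R_n = 140.9 Ω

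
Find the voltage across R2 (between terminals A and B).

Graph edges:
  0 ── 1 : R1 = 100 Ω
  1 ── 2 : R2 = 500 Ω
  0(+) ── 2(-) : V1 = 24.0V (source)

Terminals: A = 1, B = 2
R1 and R2 are in series across V1 (node 0 → node 1 → node 2), and the output A–B is taken across R2, so this is a voltage divider.
Series current: I = V1/(R1 + R2) = 24/(100 + 500) = 24/600 = 0.04 A
V_R2 = I × R2 = V1 × R2/(R1 + R2) = 24 × 500/600 = 20 V

Final answer: 20 V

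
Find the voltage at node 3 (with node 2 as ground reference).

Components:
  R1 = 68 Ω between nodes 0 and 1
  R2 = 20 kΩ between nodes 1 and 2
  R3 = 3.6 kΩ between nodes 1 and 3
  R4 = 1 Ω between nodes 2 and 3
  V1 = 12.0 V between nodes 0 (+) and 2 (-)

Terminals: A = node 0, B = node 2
Nodal analysis, taking node 2 as the 0 V reference.
Source V1 fixes V_0 = 12 V.
KCL at each unknown node (sum of currents leaving = 0; resistances in Ω):
  Node 1: (V_1 - 12)/68 + (V_1 - 0)/20000 + (V_1 - V_3)/3600 = 0
  Node 3: (V_3 - V_1)/3600 + (V_3 - 0)/1 = 0
Collecting terms (coefficients in siemens):
  0.01503·V_1 - 0.0002778·V_3 = 0.1765
  1·V_3 - 0.0002778·V_1 = 0
Determinant D = (0.01503)(1) - (-0.0002778)(-0.0002778) = 0.01504
V_1 = [(0.1765)(1) - (-0.0002778)(0)]/D = 11.74 V
V_3 = [(0.01503)(0) - (0.1765)(-0.0002778)]/D = 0.00326 V
The requested potential is V_3 = 0.00326 V.

Final answer: V_3 = 0.00326 V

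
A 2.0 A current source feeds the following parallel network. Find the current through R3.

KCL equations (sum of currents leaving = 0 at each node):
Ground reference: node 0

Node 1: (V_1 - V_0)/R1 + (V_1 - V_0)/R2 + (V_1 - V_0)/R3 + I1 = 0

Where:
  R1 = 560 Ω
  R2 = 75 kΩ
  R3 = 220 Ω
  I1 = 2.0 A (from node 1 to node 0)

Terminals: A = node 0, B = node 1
All resistors sit directly between nodes 0 and 1, so they are in parallel and share one voltage V; the full source current 2 A splits among them.
1/R_par = 1/560 + 1/75000 + 1/220 = 0.006345 S  =>  R_par = 157.6 Ω
V = I × R_par = 2 × 157.6 = 315.2 V
I_R3 = V/R3 = 315.2/220 = 1.433 A

Final answer: 1.433 A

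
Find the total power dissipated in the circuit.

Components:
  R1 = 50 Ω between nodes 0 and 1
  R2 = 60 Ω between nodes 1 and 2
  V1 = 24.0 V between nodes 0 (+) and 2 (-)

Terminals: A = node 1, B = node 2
Nodal analysis, taking node 2 as the 0 V reference.
Source V1 fixes V_0 = 24 V.
KCL at each unknown node (sum of currents leaving = 0; resistances in Ω):
  Node 1: (V_1 - 24)/50 + (V_1 - 0)/60 = 0
Collecting terms: 0.03667 × V_1 = 0.48  =>  V_1 = 13.09 V
Power in each resistor, P = (ΔV)²/R:
  P_R1 = (24 - 13.09)²/50 = 2.38 W
  P_R2 = (13.09 - 0)²/60 = 2.856 W
P_total = P_R1 + P_R2 = 5.236 W

Final answer: 5.236 W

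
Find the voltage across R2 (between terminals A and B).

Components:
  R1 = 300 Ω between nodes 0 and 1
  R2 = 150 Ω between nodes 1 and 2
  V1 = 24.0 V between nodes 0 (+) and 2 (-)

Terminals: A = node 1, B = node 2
R1 and R2 are in series across V1 (node 0 → node 1 → node 2), and the output A–B is taken across R2, so this is a voltage divider.
Series current: I = V1/(R1 + R2) = 24/(300 + 150) = 24/450 = 0.05333 A
V_R2 = I × R2 = V1 × R2/(R1 + R2) = 24 × 150/450 = 8 V

Final answer: 8 V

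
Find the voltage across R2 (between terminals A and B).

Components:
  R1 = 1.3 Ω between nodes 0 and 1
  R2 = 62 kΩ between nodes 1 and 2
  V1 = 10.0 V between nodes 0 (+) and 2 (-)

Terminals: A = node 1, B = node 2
R1 and R2 are in series across V1 (node 0 → node 1 → node 2), and the output A–B is taken across R2, so this is a voltage divider.
Series current: I = V1/(R1 + R2) = 10/(1.3 + 62000) = 10/62000 = 0.0001613 A
V_R2 = I × R2 = V1 × R2/(R1 + R2) = 10 × 62000/62000 = 10 V

Final answer: 10 V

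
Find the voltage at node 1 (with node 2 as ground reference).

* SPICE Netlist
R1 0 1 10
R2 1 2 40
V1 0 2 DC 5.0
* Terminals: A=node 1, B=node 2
Nodal analysis, taking node 2 as the 0 V reference.
Source V1 fixes V_0 = 5 V.
KCL at each unknown node (sum of currents leaving = 0; resistances in Ω):
  Node 1: (V_1 - 5)/10 + (V_1 - 0)/40 = 0
Collecting terms: 0.125 × V_1 = 0.5  =>  V_1 = 4 V
The requested potential is V_1 = 4 V.

Final answer: V_1 = 4 V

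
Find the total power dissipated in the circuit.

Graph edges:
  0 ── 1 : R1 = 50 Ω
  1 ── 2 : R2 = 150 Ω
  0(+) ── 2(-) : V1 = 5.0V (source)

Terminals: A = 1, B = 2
Nodal analysis, taking node 2 as the 0 V reference.
Source V1 fixes V_0 = 5 V.
KCL at each unknown node (sum of currents leaving = 0; resistances in Ω):
  Node 1: (V_1 - 5)/50 + (V_1 - 0)/150 = 0
Collecting terms: 0.02667 × V_1 = 0.1  =>  V_1 = 3.75 V
Power in each resistor, P = (ΔV)²/R:
  P_R1 = (5 - 3.75)²/50 = 0.03125 W
  P_R2 = (3.75 - 0)²/150 = 0.09375 W
P_total = P_R1 + P_R2 = 0.125 W

Final answer: 0.125 W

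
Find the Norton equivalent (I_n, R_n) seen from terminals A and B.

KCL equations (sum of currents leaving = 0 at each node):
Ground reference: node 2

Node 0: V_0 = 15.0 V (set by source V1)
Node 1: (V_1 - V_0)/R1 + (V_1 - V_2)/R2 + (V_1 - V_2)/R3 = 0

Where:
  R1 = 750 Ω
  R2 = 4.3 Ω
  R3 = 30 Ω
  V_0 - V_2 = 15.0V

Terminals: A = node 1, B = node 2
Find the Thévenin equivalent first; then I_n = V_th/R_th and R_n = R_th.
Step 1 — V_th is the open-circuit voltage V_A - V_B (nothing connected across the terminals).
Nodal analysis, taking node 2 as the 0 V reference.
Source V1 fixes V_0 = 15 V.
KCL at each unknown node (sum of currents leaving = 0; resistances in Ω):
  Node 1: (V_1 - 15)/750 + (V_1 - 0)/4.3 + (V_1 - 0)/30 = 0
Collecting terms: 0.2672 × V_1 = 0.02  =>  V_1 = 0.07484 V
V_th = V_1 - V_2 = 0.07484 - 0 = 0.07484 V
Step 2 — R_th: zero the source — replace V1 by a short circuit (node 2 merges into node 0) — and find the resistance seen between A (node 1) and B (node 0).
Reduce the network between node 1 (A) and node 0 (B) by series/parallel combination:
  Rp1 = R1 ‖ R2 ‖ R3 (parallel, all between nodes 0 and 1) = 1/(1/750 + 1/4.3 + 1/30) = 3.742 Ω
R_th = 3.742 Ω
I_n = V_th/R_th = 0.07484/3.742 = 0.02 A, and R_n = R_th = 3.742 Ω

Final answer: I_n = 0.02 A, R_n = 3.742 Ω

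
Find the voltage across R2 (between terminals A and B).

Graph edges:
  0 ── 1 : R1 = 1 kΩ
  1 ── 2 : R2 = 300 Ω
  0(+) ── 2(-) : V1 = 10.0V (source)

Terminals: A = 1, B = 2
R1 and R2 are in series across V1 (node 0 → node 1 → node 2), and the output A–B is taken across R2, so this is a voltage divider.
Series current: I = V1/(R1 + R2) = 10/(1000 + 300) = 10/1300 = 0.007692 A
V_R2 = I × R2 = V1 × R2/(R1 + R2) = 10 × 300/1300 = 2.308 V

Final answer: 2.308 V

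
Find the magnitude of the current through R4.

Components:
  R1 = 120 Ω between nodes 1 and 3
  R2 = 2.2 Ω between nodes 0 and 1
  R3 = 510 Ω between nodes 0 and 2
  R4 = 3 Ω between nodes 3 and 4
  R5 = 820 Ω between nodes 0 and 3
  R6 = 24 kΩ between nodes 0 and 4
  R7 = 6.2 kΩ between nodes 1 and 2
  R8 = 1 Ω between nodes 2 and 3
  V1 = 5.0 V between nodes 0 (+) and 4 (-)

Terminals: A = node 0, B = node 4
Nodal analysis, taking node 4 as the 0 V reference.
Source V1 fixes V_0 = 5 V.
KCL at each unknown node (sum of currents leaving = 0; resistances in Ω):
  Node 1: (V_1 - V_3)/120 + (V_1 - 5)/2.2 + (V_1 - V_2)/6200 = 0
  Node 2: (V_2 - 5)/510 + (V_2 - V_1)/6200 + (V_2 - V_3)/1 = 0
  Node 3: (V_3 - V_1)/120 + (V_3 - 0)/3 + (V_3 - 5)/820 + (V_3 - V_2)/1 = 0
Collecting terms (coefficients in siemens):
  0.463·V_1 - 0.0001613·V_2 - 0.008333·V_3 = 2.273
  1.002·V_2 - 0.0001613·V_1 - 1·V_3 = 0.009804
  1.343·V_3 - 0.008333·V_1 - 1·V_2 = 0.006098
Solving these 3 simultaneous equations (Gaussian elimination) gives:
  V_1 = 4.911 V, V_2 = 0.1772 V, V_3 = 0.167 V
I_R4 = (V_3 - V_4)/R4 = (0.167 - 0)/3 = 0.05565 A
|I_R4| = 0.05565 A

Final answer: |I_R4| = 0.05565 A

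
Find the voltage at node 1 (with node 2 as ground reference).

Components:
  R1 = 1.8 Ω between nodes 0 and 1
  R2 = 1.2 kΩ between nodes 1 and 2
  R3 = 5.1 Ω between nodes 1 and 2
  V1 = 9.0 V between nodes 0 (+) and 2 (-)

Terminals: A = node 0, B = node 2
Nodal analysis, taking node 2 as the 0 V reference.
Source V1 fixes V_0 = 9 V.
KCL at each unknown node (sum of currents leaving = 0; resistances in Ω):
  Node 1: (V_1 - 9)/1.8 + (V_1 - 0)/1200 + (V_1 - 0)/5.1 = 0
Collecting terms: 0.7525 × V_1 = 5  =>  V_1 = 6.645 V
The requested potential is V_1 = 6.645 V.

Final answer: V_1 = 6.645 V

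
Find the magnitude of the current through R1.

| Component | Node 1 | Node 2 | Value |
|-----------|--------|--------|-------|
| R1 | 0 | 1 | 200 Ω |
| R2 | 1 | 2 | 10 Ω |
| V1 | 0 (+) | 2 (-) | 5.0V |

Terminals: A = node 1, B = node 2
Nodal analysis, taking node 2 as the 0 V reference.
Source V1 fixes V_0 = 5 V.
KCL at each unknown node (sum of currents leaving = 0; resistances in Ω):
  Node 1: (V_1 - 5)/200 + (V_1 - 0)/10 = 0
Collecting terms: 0.105 × V_1 = 0.025  =>  V_1 = 0.2381 V
I_R1 = (V_0 - V_1)/R1 = (5 - 0.2381)/200 = 0.02381 A
|I_R1| = 0.02381 A

Final answer: |I_R1| = 0.02381 A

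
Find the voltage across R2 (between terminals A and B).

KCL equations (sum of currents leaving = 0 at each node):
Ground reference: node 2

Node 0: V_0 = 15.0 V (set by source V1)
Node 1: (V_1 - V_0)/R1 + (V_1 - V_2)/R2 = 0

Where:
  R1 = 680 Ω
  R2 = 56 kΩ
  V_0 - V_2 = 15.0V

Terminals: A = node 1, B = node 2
R1 and R2 are in series across V1 (node 0 → node 1 → node 2), and the output A–B is taken across R2, so this is a voltage divider.
Series current: I = V1/(R1 + R2) = 15/(680 + 56000) = 15/56680 = 0.0002646 A
V_R2 = I × R2 = V1 × R2/(R1 + R2) = 15 × 56000/56680 = 14.82 V

Final answer: 14.82 V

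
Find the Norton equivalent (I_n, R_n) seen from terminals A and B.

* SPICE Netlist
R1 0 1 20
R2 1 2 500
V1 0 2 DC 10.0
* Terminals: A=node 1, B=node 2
Find the Thévenin equivalent first; then I_n = V_th/R_th and R_n = R_th.
Step 1 — V_th is the open-circuit voltage V_A - V_B (nothing connected across the terminals).
Nodal analysis, taking node 2 as the 0 V reference.
Source V1 fixes V_0 = 10 V.
KCL at each unknown node (sum of currents leaving = 0; resistances in Ω):
  Node 1: (V_1 - 10)/20 + (V_1 - 0)/500 = 0
Collecting terms: 0.052 × V_1 = 0.5  =>  V_1 = 9.615 V
V_th = V_1 - V_2 = 9.615 - 0 = 9.615 V
Step 2 — R_th: zero the source — replace V1 by a short circuit (node 2 merges into node 0) — and find the resistance seen between A (node 1) and B (node 0).
Reduce the network between node 1 (A) and node 0 (B) by series/parallel combination:
  Rp1 = R1 ‖ R2 (parallel, both between nodes 0 and 1) = 1/(1/20 + 1/500) = 19.23 Ω
R_th = 19.23 Ω
I_n = V_th/R_th = 9.615/19.23 = 0.5 A, and R_n = R_th = 19.23 Ω

Final answer: I_n = 0.5 A, R_n = 19.23 Ω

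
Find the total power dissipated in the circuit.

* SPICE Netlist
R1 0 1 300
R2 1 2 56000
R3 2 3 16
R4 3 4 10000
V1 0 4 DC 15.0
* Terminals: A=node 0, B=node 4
Nodal analysis, taking node 4 as the 0 V reference.
Source V1 fixes V_0 = 15 V.
KCL at each unknown node (sum of currents leaving = 0; resistances in Ω):
  Node 1: (V_1 - 15)/300 + (V_1 - V_2)/56000 = 0
  Node 2: (V_2 - V_1)/56000 + (V_2 - V_3)/16 = 0
  Node 3: (V_3 - V_2)/16 + (V_3 - 0)/10000 = 0
Collecting terms (coefficients in siemens):
  0.003351·V_1 - 0.00001786·V_2 = 0.05
  0.06252·V_2 - 0.00001786·V_1 - 0.0625·V_3 = 0
  0.0626·V_3 - 0.0625·V_2 = 0
Solving these 3 simultaneous equations (Gaussian elimination) gives:
  V_1 = 14.93 V, V_2 = 2.266 V, V_3 = 2.262 V
Power in each resistor, P = (ΔV)²/R:
  P_R1 = (15 - 14.93)²/300 = 0.00001535 W
  P_R2 = (14.93 - 2.266)²/56000 = 0.002865 W
  P_R3 = (2.266 - 2.262)²/16 = 0.0000008186 W
  P_R4 = (2.262 - 0)²/10000 = 0.0005116 W
P_total = P_R1 + P_R2 + P_R3 + P_R4 = 0.003393 W

Final answer: 0.003393 W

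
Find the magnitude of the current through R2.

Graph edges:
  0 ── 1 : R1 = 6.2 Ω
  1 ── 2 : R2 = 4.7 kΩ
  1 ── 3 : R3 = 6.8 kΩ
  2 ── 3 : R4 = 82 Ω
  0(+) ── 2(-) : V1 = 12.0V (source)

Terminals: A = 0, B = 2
Nodal analysis, taking node 2 as the 0 V reference.
Source V1 fixes V_0 = 12 V.
KCL at each unknown node (sum of currents leaving = 0; resistances in Ω):
  Node 1: (V_1 - 12)/6.2 + (V_1 - 0)/4700 + (V_1 - V_3)/6800 = 0
  Node 3: (V_3 - V_1)/6800 + (V_3 - 0)/82 = 0
Collecting terms (coefficients in siemens):
  0.1617·V_1 - 0.0001471·V_3 = 1.935
  0.01234·V_3 - 0.0001471·V_1 = 0
Determinant D = (0.1617)(0.01234) - (-0.0001471)(-0.0001471) = 0.001995
V_1 = [(1.935)(0.01234) - (-0.0001471)(0)]/D = 11.97 V
V_3 = [(0.1617)(0) - (1.935)(-0.0001471)]/D = 0.1427 V
I_R2 = (V_1 - V_2)/R2 = (11.97 - 0)/4700 = 0.002548 A
|I_R2| = 0.002548 A

Final answer: |I_R2| = 0.002548 A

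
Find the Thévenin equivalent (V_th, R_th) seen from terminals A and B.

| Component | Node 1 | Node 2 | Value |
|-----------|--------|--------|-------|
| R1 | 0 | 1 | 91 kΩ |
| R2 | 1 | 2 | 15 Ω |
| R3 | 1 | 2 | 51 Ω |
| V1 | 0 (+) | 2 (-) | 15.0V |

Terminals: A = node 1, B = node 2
Step 1 — V_th is the open-circuit voltage V_A - V_B (nothing connected across the terminals).
Nodal analysis, taking node 2 as the 0 V reference.
Source V1 fixes V_0 = 15 V.
KCL at each unknown node (sum of currents leaving = 0; resistances in Ω):
  Node 1: (V_1 - 15)/91000 + (V_1 - 0)/15 + (V_1 - 0)/51 = 0
Collecting terms: 0.08629 × V_1 = 0.0001648  =>  V_1 = 0.00191 V
V_th = V_1 - V_2 = 0.00191 - 0 = 0.00191 V
Step 2 — R_th: zero the source — replace V1 by a short circuit (node 2 merges into node 0) — and find the resistance seen between A (node 1) and B (node 0).
Reduce the network between node 1 (A) and node 0 (B) by series/parallel combination:
  Rp1 = R1 ‖ R2 ‖ R3 (parallel, all between nodes 0 and 1) = 1/(1/91000 + 1/15 + 1/51) = 11.59 Ω
R_th = 11.59 Ω

Final answer: V_th = 0.00191 V, R_th = 11.59 Ω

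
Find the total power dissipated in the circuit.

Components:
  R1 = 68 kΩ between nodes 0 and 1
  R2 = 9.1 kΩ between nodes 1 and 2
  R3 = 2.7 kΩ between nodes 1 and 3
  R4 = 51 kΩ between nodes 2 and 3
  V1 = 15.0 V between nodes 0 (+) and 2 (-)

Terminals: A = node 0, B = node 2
Nodal analysis, taking node 2 as the 0 V reference.
Source V1 fixes V_0 = 15 V.
KCL at each unknown node (sum of currents leaving = 0; resistances in Ω):
  Node 1: (V_1 - 15)/68000 + (V_1 - 0)/9100 + (V_1 - V_3)/2700 = 0
  Node 3: (V_3 - V_1)/2700 + (V_3 - 0)/51000 = 0
Collecting terms (coefficients in siemens):
  0.000495·V_1 - 0.0003704·V_3 = 0.0002206
  0.00039·V_3 - 0.0003704·V_1 = 0
Determinant D = (0.000495)(0.00039) - (-0.0003704)(-0.0003704) = 0.00000005585
V_1 = [(0.0002206)(0.00039) - (-0.0003704)(0)]/D = 1.54 V
V_3 = [(0.000495)(0) - (0.0002206)(-0.0003704)]/D = 1.463 V
Power in each resistor, P = (ΔV)²/R:
  P_R1 = (15 - 1.54)²/68000 = 0.002664 W
  P_R2 = (1.54 - 0)²/9100 = 0.0002607 W
  P_R3 = (1.54 - 1.463)²/2700 = 0.000002221 W
  P_R4 = (0 - 1.463)²/51000 = 0.00004196 W
P_total = P_R1 + P_R2 + P_R3 + P_R4 = 0.002969 W

Final answer: 0.002969 W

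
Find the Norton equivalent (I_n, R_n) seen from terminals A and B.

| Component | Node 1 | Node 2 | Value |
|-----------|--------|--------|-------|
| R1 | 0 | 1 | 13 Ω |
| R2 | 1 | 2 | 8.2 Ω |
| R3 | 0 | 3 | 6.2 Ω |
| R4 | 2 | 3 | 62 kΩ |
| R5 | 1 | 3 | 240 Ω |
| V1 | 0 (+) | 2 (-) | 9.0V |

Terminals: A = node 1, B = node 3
Find the Thévenin equivalent first; then I_n = V_th/R_th and R_n = R_th.
Step 1 — V_th is the open-circuit voltage V_A - V_B (nothing connected across the terminals).
Nodal analysis, taking node 2 as the 0 V reference.
Source V1 fixes V_0 = 9 V.
KCL at each unknown node (sum of currents leaving = 0; resistances in Ω):
  Node 1: (V_1 - 9)/13 + (V_1 - 0)/8.2 + (V_1 - V_3)/240 = 0
  Node 3: (V_3 - 9)/6.2 + (V_3 - 0)/62000 + (V_3 - V_1)/240 = 0
Collecting terms (coefficients in siemens):
  0.203·V_1 - 0.004167·V_3 = 0.6923
  0.1655·V_3 - 0.004167·V_1 = 1.452
Determinant D = (0.203)(0.1655) - (-0.004167)(-0.004167) = 0.03358
V_1 = [(0.6923)(0.1655) - (-0.004167)(1.452)]/D = 3.592 V
V_3 = [(0.203)(1.452) - (0.6923)(-0.004167)]/D = 8.863 V
V_th = V_1 - V_3 = 3.592 - 8.863 = -5.271 V
Step 2 — R_th: zero the source — replace V1 by a short circuit (node 2 merges into node 0) — and find the resistance seen between A (node 1) and B (node 3).
Reduce the network between node 1 (A) and node 3 (B) by series/parallel combination:
  Rp1 = R1 ‖ R2 (parallel, both between nodes 0 and 1) = 1/(1/13 + 1/8.2) = 5.028 Ω
  Rp2 = R3 ‖ R4 (parallel, both between nodes 0 and 3) = 1/(1/6.2 + 1/62000) = 6.199 Ω
  Rs1 = Rp1 + Rp2 (series, joined only at node 0) = 5.028 + 6.199 = 11.23 Ω
  Rp3 = R5 ‖ Rs1 (parallel, both between nodes 1 and 3) = 1/(1/240 + 1/11.23) = 10.73 Ω
R_th = 10.73 Ω
I_n = V_th/R_th = -5.271/10.73 = -0.4915 A, and R_n = R_th = 10.73 Ω

Final answer: I_n = -0.4915 A, R_n = 10.73 Ω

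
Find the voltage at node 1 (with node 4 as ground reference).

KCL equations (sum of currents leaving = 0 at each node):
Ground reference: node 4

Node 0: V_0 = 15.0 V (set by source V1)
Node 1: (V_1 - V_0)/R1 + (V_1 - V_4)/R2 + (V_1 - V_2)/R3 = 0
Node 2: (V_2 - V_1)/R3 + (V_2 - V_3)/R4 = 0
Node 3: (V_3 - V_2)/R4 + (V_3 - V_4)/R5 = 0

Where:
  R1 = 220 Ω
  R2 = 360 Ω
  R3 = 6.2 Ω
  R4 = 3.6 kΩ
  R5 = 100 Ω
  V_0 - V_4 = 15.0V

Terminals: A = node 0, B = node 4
Nodal analysis, taking node 4 as the 0 V reference.
Source V1 fixes V_0 = 15 V.
KCL at each unknown node (sum of currents leaving = 0; resistances in Ω):
  Node 1: (V_1 - 15)/220 + (V_1 - 0)/360 + (V_1 - V_2)/6.2 = 0
  Node 2: (V_2 - V_1)/6.2 + (V_2 - V_3)/3600 = 0
  Node 3: (V_3 - V_2)/3600 + (V_3 - 0)/100 = 0
Collecting terms (coefficients in siemens):
  0.1686·V_1 - 0.1613·V_2 = 0.06818
  0.1616·V_2 - 0.1613·V_1 - 0.0002778·V_3 = 0
  0.01028·V_3 - 0.0002778·V_2 = 0
Solving these 3 simultaneous equations (Gaussian elimination) gives:
  V_1 = 8.98 V, V_2 = 8.964 V, V_3 = 0.2423 V
The requested potential is V_1 = 8.98 V.

Final answer: V_1 = 8.98 V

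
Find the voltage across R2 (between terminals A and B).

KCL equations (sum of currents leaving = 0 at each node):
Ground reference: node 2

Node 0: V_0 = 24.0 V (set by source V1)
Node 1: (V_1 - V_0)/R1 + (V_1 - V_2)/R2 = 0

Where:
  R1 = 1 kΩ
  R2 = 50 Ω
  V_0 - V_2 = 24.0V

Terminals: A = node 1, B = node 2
R1 and R2 are in series across V1 (node 0 → node 1 → node 2), and the output A–B is taken across R2, so this is a voltage divider.
Series current: I = V1/(R1 + R2) = 24/(1000 + 50) = 24/1050 = 0.02286 A
V_R2 = I × R2 = V1 × R2/(R1 + R2) = 24 × 50/1050 = 1.143 V

Final answer: 1.143 V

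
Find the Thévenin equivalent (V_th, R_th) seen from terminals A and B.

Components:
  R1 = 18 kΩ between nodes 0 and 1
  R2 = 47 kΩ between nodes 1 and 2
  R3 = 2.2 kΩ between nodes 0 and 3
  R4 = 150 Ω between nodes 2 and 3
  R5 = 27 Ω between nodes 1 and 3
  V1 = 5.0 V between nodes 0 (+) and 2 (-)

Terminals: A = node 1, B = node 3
Step 1 — V_th is the open-circuit voltage V_A - V_B (nothing connected across the terminals).
Nodal analysis, taking node 2 as the 0 V reference.
Source V1 fixes V_0 = 5 V.
KCL at each unknown node (sum of currents leaving = 0; resistances in Ω):
  Node 1: (V_1 - 5)/18000 + (V_1 - 0)/47000 + (V_1 - V_3)/27 = 0
  Node 3: (V_3 - 5)/2200 + (V_3 - 0)/150 + (V_3 - V_1)/27 = 0
Collecting terms (coefficients in siemens):
  0.03711·V_1 - 0.03704·V_3 = 0.0002778
  0.04416·V_3 - 0.03704·V_1 = 0.002273
Determinant D = (0.03711)(0.04416) - (-0.03704)(-0.03704) = 0.0002671
V_1 = [(0.0002778)(0.04416) - (-0.03704)(0.002273)]/D = 0.361 V
V_3 = [(0.03711)(0.002273) - (0.0002778)(-0.03704)]/D = 0.3543 V
V_th = V_1 - V_3 = 0.361 - 0.3543 = 0.006751 V
Step 2 — R_th: zero the source — replace V1 by a short circuit (node 2 merges into node 0) — and find the resistance seen between A (node 1) and B (node 3).
Reduce the network between node 1 (A) and node 3 (B) by series/parallel combination:
  Rp1 = R1 ‖ R2 (parallel, both between nodes 0 and 1) = 1/(1/18000 + 1/47000) = 13020 Ω
  Rp2 = R3 ‖ R4 (parallel, both between nodes 0 and 3) = 1/(1/2200 + 1/150) = 140.4 Ω
  Rs1 = Rp1 + Rp2 (series, joined only at node 0) = 13020 + 140.4 = 13160 Ω
  Rp3 = R5 ‖ Rs1 (parallel, both between nodes 1 and 3) = 1/(1/27 + 1/13160) = 26.94 Ω
R_th = 26.94 Ω

Final answer: V_th = 0.006751 V, R_th = 26.94 Ω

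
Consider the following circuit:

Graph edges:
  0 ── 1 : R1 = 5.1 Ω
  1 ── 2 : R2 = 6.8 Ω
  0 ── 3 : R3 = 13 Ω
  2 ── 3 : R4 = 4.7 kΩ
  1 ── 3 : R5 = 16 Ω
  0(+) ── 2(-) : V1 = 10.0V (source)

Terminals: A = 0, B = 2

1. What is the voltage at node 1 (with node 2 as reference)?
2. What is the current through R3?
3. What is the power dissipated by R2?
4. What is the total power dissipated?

Nodal analysis, taking node 2 as the 0 V reference.
Source V1 fixes V_0 = 10 V.
KCL at each unknown node (sum of currents leaving = 0; resistances in Ω):
  Node 1: (V_1 - 10)/5.1 + (V_1 - 0)/6.8 + (V_1 - V_3)/16 = 0
  Node 3: (V_3 - 10)/13 + (V_3 - 0)/4700 + (V_3 - V_1)/16 = 0
Collecting terms (coefficients in siemens):
  0.4056·V_1 - 0.0625·V_3 = 1.961
  0.1396·V_3 - 0.0625·V_1 = 0.7692
Determinant D = (0.4056)(0.1396) - (-0.0625)(-0.0625) = 0.05274
V_1 = [(1.961)(0.1396) - (-0.0625)(0.7692)]/D = 6.104 V
V_3 = [(0.4056)(0.7692) - (1.961)(-0.0625)]/D = 8.241 V
Part 1:
  Read off the nodal solution: V_1 = 6.104 V
Part 2:
  I_R3 = (V_0 - V_3)/R3 = (10 - 8.241)/13 = 0.1353 A
  Magnitude: I_R3 = 0.1353 A
Part 3:
  I_R2 = (V_1 - V_2)/R2 = (6.104 - 0)/6.8 = 0.8976 A
  P_R2 = I_R2² × R2 = (0.8976)² × 6.8 = 5.478 W
Part 4:
  Power in each resistor, P = (ΔV)²/R:
    P_R1 = (10 - 6.104)²/5.1 = 2.977 W
    P_R2 = (6.104 - 0)²/6.8 = 5.478 W
    P_R3 = (10 - 8.241)²/13 = 0.2381 W
    P_R4 = (0 - 8.241)²/4700 = 0.01445 W
    P_R5 = (6.104 - 8.241)²/16 = 0.2855 W
  P_total = P_R1 + P_R2 + P_R3 + P_R4 + P_R5 = 8.993 W

Final answers:
1. V_1 = 6.104 V
2. I_R3 = 0.1353 A
3. P_R2 = 5.478 W
4. P_total = 8.993 W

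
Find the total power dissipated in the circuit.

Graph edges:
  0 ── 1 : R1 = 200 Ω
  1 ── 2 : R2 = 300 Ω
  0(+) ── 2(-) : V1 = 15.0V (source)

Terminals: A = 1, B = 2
Nodal analysis, taking node 2 as the 0 V reference.
Source V1 fixes V_0 = 15 V.
KCL at each unknown node (sum of currents leaving = 0; resistances in Ω):
  Node 1: (V_1 - 15)/200 + (V_1 - 0)/300 = 0
Collecting terms: 0.008333 × V_1 = 0.075  =>  V_1 = 9 V
Power in each resistor, P = (ΔV)²/R:
  P_R1 = (15 - 9)²/200 = 0.18 W
  P_R2 = (9 - 0)²/300 = 0.27 W
P_total = P_R1 + P_R2 = 0.45 W

Final answer: 0.45 W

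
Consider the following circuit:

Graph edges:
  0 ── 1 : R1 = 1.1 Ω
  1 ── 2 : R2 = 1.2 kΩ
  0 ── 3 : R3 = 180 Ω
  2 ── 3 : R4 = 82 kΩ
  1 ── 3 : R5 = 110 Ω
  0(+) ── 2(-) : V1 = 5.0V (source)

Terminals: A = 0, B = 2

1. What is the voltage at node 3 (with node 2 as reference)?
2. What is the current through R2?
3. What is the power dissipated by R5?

Nodal analysis, taking node 2 as the 0 V reference.
Source V1 fixes V_0 = 5 V.
KCL at each unknown node (sum of currents leaving = 0; resistances in Ω):
  Node 1: (V_1 - 5)/1.1 + (V_1 - 0)/1200 + (V_1 - V_3)/110 = 0
  Node 3: (V_3 - 5)/180 + (V_3 - 0)/82000 + (V_3 - V_1)/110 = 0
Collecting terms (coefficients in siemens):
  0.919·V_1 - 0.009091·V_3 = 4.545
  0.01466·V_3 - 0.009091·V_1 = 0.02778
Determinant D = (0.919)(0.01466) - (-0.009091)(-0.009091) = 0.01339
V_1 = [(4.545)(0.01466) - (-0.009091)(0.02778)]/D = 4.995 V
V_3 = [(0.919)(0.02778) - (4.545)(-0.009091)]/D = 4.993 V
Part 1:
  Read off the nodal solution: V_3 = 4.993 V
Part 2:
  I_R2 = (V_1 - V_2)/R2 = (4.995 - 0)/1200 = 0.004163 A
  Magnitude: I_R2 = 0.004163 A
Part 3:
  I_R5 = (V_1 - V_3)/R5 = (4.995 - 4.993)/110 = 0.00002192 A
  P_R5 = I_R5² × R5 = (0.00002192)² × 110 = 0.00000005286 W

Final answers:
1. V_3 = 4.993 V
2. I_R2 = 0.004163 A
3. P_R5 = 5.286e-08 W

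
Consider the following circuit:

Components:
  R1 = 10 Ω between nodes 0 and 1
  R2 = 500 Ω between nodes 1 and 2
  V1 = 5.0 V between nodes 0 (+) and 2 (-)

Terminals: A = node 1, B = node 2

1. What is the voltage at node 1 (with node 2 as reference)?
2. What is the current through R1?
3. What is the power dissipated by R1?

Nodal analysis, taking node 2 as the 0 V reference.
Source V1 fixes V_0 = 5 V.
KCL at each unknown node (sum of currents leaving = 0; resistances in Ω):
  Node 1: (V_1 - 5)/10 + (V_1 - 0)/500 = 0
Collecting terms: 0.102 × V_1 = 0.5  =>  V_1 = 4.902 V
Part 1:
  Read off the nodal solution: V_1 = 4.902 V
Part 2:
  I_R1 = (V_0 - V_1)/R1 = (5 - 4.902)/10 = 0.009804 A
  Magnitude: I_R1 = 0.009804 A
Part 3:
  I_R1 = (V_0 - V_1)/R1 = (5 - 4.902)/10 = 0.009804 A
  P_R1 = I_R1² × R1 = (0.009804)² × 10 = 0.0009612 W

Final answers:
1. V_1 = 4.902 V
2. I_R1 = 0.009804 A
3. P_R1 = 0.0009612 W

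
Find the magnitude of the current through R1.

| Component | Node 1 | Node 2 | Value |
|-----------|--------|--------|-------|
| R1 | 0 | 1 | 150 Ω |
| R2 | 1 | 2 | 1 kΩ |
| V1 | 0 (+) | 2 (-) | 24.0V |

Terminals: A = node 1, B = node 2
Nodal analysis, taking node 2 as the 0 V reference.
Source V1 fixes V_0 = 24 V.
KCL at each unknown node (sum of currents leaving = 0; resistances in Ω):
  Node 1: (V_1 - 24)/150 + (V_1 - 0)/1000 = 0
Collecting terms: 0.007667 × V_1 = 0.16  =>  V_1 = 20.87 V
I_R1 = (V_0 - V_1)/R1 = (24 - 20.87)/150 = 0.02087 A
|I_R1| = 0.02087 A

Final answer: |I_R1| = 0.02087 A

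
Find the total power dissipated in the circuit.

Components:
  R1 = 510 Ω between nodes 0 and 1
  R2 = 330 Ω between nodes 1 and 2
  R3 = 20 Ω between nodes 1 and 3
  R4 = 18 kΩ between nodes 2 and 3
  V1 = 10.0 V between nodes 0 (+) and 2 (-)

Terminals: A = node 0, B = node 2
Nodal analysis, taking node 2 as the 0 V reference.
Source V1 fixes V_0 = 10 V.
KCL at each unknown node (sum of currents leaving = 0; resistances in Ω):
  Node 1: (V_1 - 10)/510 + (V_1 - 0)/330 + (V_1 - V_3)/20 = 0
  Node 3: (V_3 - V_1)/20 + (V_3 - 0)/18000 = 0
Collecting terms (coefficients in siemens):
  0.05499·V_1 - 0.05·V_3 = 0.01961
  0.05006·V_3 - 0.05·V_1 = 0
Determinant D = (0.05499)(0.05006) - (-0.05)(-0.05) = 0.0002526
V_1 = [(0.01961)(0.05006) - (-0.05)(0)]/D = 3.885 V
V_3 = [(0.05499)(0) - (0.01961)(-0.05)]/D = 3.881 V
Power in each resistor, P = (ΔV)²/R:
  P_R1 = (10 - 3.885)²/510 = 0.07331 W
  P_R2 = (3.885 - 0)²/330 = 0.04575 W
  P_R3 = (3.885 - 3.881)²/20 = 0.0000009298 W
  P_R4 = (0 - 3.881)²/18000 = 0.0008368 W
P_total = P_R1 + P_R2 + P_R3 + P_R4 = 0.1199 W

Final answer: 0.1199 W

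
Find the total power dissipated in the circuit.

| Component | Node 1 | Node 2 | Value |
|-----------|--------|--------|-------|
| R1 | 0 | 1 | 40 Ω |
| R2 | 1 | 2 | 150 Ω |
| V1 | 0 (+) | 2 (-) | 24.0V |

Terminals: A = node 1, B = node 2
Nodal analysis, taking node 2 as the 0 V reference.
Source V1 fixes V_0 = 24 V.
KCL at each unknown node (sum of currents leaving = 0; resistances in Ω):
  Node 1: (V_1 - 24)/40 + (V_1 - 0)/150 = 0
Collecting terms: 0.03167 × V_1 = 0.6  =>  V_1 = 18.95 V
Power in each resistor, P = (ΔV)²/R:
  P_R1 = (24 - 18.95)²/40 = 0.6382 W
  P_R2 = (18.95 - 0)²/150 = 2.393 W
P_total = P_R1 + P_R2 = 3.032 W

Final answer: 3.032 W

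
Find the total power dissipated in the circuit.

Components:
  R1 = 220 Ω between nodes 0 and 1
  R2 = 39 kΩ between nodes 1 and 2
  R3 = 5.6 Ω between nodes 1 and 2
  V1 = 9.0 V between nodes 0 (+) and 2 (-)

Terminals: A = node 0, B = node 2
Nodal analysis, taking node 2 as the 0 V reference.
Source V1 fixes V_0 = 9 V.
KCL at each unknown node (sum of currents leaving = 0; resistances in Ω):
  Node 1: (V_1 - 9)/220 + (V_1 - 0)/39000 + (V_1 - 0)/5.6 = 0
Collecting terms: 0.1831 × V_1 = 0.04091  =>  V_1 = 0.2234 V
Power in each resistor, P = (ΔV)²/R:
  P_R1 = (9 - 0.2234)²/220 = 0.3501 W
  P_R2 = (0.2234 - 0)²/39000 = 0.000001279 W
  P_R3 = (0.2234 - 0)²/5.6 = 0.00891 W
P_total = P_R1 + P_R2 + P_R3 = 0.359 W

Final answer: 0.359 W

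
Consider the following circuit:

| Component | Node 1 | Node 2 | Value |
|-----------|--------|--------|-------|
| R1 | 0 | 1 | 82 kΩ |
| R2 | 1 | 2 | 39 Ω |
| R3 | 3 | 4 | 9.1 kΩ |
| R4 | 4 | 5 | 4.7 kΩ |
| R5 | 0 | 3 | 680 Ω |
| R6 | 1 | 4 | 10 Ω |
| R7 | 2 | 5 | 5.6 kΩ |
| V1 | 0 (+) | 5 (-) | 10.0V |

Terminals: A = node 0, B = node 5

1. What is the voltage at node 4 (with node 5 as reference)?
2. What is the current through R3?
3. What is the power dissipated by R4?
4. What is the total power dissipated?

Nodal analysis, taking node 5 as the 0 V reference.
Source V1 fixes V_0 = 10 V.
KCL at each unknown node (sum of currents leaving = 0; resistances in Ω):
  Node 1: (V_1 - 10)/82000 + (V_1 - V_2)/39 + (V_1 - V_4)/10 = 0
  Node 2: (V_2 - V_1)/39 + (V_2 - 0)/5600 = 0
  Node 3: (V_3 - V_4)/9100 + (V_3 - 10)/680 = 0
  Node 4: (V_4 - V_3)/9100 + (V_4 - 0)/4700 + (V_4 - V_1)/10 = 0
Collecting terms (coefficients in siemens):
  0.1257·V_1 - 0.02564·V_2 - 0.1·V_4 = 0.000122
  0.02582·V_2 - 0.02564·V_1 = 0
  0.00158·V_3 - 0.0001099·V_4 = 0.01471
  0.1003·V_4 - 0.1·V_1 - 0.0001099·V_3 = 0
Solving these 4 simultaneous equations (Gaussian elimination) gives:
  V_1 = 2.266 V, V_2 = 2.251 V, V_3 = 9.462 V, V_4 = 2.269 V
Part 1:
  Read off the nodal solution: V_4 = 2.269 V
Part 2:
  I_R3 = (V_3 - V_4)/R3 = (9.462 - 2.269)/9100 = 0.0007904 A
  Magnitude: I_R3 = 0.0007904 A
Part 3:
  I_R4 = (V_4 - V_5)/R4 = (2.269 - 0)/4700 = 0.0004829 A
  P_R4 = I_R4² × R4 = (0.0004829)² × 4700 = 0.001096 W
Part 4:
  Power in each resistor, P = (ΔV)²/R:
    P_R1 = (10 - 2.266)²/82000 = 0.0007294 W
    P_R2 = (2.266 - 2.251)²/39 = 0.0000063 W
    P_R3 = (9.462 - 2.269)²/9100 = 0.005686 W
    P_R4 = (2.269 - 0)²/4700 = 0.001096 W
    P_R5 = (10 - 9.462)²/680 = 0.0004249 W
    P_R6 = (2.266 - 2.269)²/10 = 0.0000009461 W
    P_R7 = (2.251 - 0)²/5600 = 0.0009046 W
  P_total = P_R1 + P_R2 + P_R3 + P_R4 + P_R5 + P_R6 + P_R7 = 0.008848 W

Final answers:
1. V_4 = 2.269 V
2. I_R3 = 0.0007904 A
3. P_R4 = 0.001096 W
4. P_total = 0.008848 W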